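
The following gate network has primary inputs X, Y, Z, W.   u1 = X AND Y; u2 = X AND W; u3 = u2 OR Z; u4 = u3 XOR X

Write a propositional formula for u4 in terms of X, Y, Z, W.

((X AND W) OR Z) XOR X

u2 = X AND W
u3 = u2 OR Z = (X AND W) OR Z
u4 = u3 XOR X = ((X AND W) OR Z) XOR X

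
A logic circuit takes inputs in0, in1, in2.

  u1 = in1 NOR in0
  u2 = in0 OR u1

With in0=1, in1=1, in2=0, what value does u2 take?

1

u1 = 1 NOR 1 = 0
u2 = 1 OR 0 = 1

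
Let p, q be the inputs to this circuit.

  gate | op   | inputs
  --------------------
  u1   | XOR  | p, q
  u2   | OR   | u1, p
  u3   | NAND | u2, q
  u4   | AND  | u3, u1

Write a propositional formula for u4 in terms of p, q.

(((p XOR q) OR p) NAND q) AND (p XOR q)

u1 = p XOR q
u2 = u1 OR p = (p XOR q) OR p
u3 = u2 NAND q = ((p XOR q) OR p) NAND q
u4 = u3 AND u1 = (((p XOR q) OR p) NAND q) AND (p XOR q)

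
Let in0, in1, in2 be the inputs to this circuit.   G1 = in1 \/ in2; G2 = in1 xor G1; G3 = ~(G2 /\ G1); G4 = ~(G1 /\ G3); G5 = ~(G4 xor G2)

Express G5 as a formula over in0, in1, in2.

~((~((in1 \/ in2) /\ (~((in1 xor (in1 \/ in2)) /\ (in1 \/ in2))))) xor (in1 xor (in1 \/ in2)))

G1 = in1 \/ in2
G2 = in1 xor G1 = in1 xor (in1 \/ in2)
G3 = ~(G2 /\ G1) = ~((in1 xor (in1 \/ in2)) /\ (in1 \/ in2))
G4 = ~(G1 /\ G3) = ~((in1 \/ in2) /\ (~((in1 xor (in1 \/ in2)) /\ (in1 \/ in2))))
G5 = ~(G4 xor G2) = ~((~((in1 \/ in2) /\ (~((in1 xor (in1 \/ in2)) /\ (in1 \/ in2))))) xor (in1 xor (in1 \/ in2)))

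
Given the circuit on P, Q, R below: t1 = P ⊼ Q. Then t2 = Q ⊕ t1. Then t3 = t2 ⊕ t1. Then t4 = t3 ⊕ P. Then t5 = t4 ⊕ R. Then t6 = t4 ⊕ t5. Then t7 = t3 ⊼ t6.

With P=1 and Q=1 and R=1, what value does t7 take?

0

t1 = 1 ⊼ 1 = 0
t2 = 1 ⊕ 0 = 1
t3 = 1 ⊕ 0 = 1
t4 = 1 ⊕ 1 = 0
t5 = 0 ⊕ 1 = 1
t6 = 0 ⊕ 1 = 1
t7 = 1 ⊼ 1 = 0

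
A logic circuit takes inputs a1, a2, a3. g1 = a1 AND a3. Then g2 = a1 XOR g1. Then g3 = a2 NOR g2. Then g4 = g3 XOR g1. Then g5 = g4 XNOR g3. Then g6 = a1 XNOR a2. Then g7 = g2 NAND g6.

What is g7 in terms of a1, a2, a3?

(a1 XOR (a1 AND a3)) NAND (a1 XNOR a2)

g1 = a1 AND a3
g2 = a1 XOR g1 = a1 XOR (a1 AND a3)
g6 = a1 XNOR a2
g7 = g2 NAND g6 = (a1 XOR (a1 AND a3)) NAND (a1 XNOR a2)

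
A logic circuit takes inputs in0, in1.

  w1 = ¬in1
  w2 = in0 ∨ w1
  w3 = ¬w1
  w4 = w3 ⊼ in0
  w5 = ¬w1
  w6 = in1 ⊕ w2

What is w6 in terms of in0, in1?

in1 ⊕ (in0 ∨ ¬in1)

w1 = ¬in1
w2 = in0 ∨ w1 = in0 ∨ ¬in1
w6 = in1 ⊕ w2 = in1 ⊕ (in0 ∨ ¬in1)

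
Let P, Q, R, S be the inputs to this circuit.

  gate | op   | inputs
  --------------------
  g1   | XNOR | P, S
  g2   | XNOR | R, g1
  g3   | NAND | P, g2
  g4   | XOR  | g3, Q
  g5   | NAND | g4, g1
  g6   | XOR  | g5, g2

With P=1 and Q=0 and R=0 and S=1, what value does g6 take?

0

g1 = 1 XNOR 1 = 1
g2 = 0 XNOR 1 = 0
g3 = 1 NAND 0 = 1
g4 = 1 XOR 0 = 1
g5 = 1 NAND 1 = 0
g6 = 0 XOR 0 = 0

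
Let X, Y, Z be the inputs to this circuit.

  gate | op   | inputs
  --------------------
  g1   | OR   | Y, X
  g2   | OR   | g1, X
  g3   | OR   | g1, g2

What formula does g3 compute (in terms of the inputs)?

g1 = Y OR X
g2 = g1 OR X = (Y OR X) OR X
g3 = g1 OR g2 = (Y OR X) OR ((Y OR X) OR X)

(Y OR X) OR ((Y OR X) OR X)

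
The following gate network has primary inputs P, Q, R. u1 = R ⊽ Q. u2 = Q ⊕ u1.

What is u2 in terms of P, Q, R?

u1 = R ⊽ Q
u2 = Q ⊕ u1 = Q ⊕ (R ⊽ Q)

Q ⊕ (R ⊽ Q)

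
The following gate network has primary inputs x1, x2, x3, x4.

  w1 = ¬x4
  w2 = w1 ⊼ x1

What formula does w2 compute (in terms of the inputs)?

w1 = ¬x4
w2 = w1 ⊼ x1 = ¬x4 ⊼ x1

¬x4 ⊼ x1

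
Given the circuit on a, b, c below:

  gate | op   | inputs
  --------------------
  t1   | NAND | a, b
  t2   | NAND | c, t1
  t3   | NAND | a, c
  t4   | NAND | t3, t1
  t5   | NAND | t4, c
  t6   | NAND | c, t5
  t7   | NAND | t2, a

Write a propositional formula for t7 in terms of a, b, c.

(c NAND (a NAND b)) NAND a

t1 = a NAND b
t2 = c NAND t1 = c NAND (a NAND b)
t7 = t2 NAND a = (c NAND (a NAND b)) NAND a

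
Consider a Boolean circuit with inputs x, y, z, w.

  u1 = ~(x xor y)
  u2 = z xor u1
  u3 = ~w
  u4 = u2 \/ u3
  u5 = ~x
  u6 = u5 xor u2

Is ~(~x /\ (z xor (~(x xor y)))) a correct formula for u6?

No

u1 = ~(x xor y)
u2 = z xor u1 = z xor (~(x xor y))
u5 = ~x
u6 = u5 xor u2 = ~x xor (z xor (~(x xor y)))
At x=1, y=0, z=0, w=0: circuit gives 0, formula gives 1.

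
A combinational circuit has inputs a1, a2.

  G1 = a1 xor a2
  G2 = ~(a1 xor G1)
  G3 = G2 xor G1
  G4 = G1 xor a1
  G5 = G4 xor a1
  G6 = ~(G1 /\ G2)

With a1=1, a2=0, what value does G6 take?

G1 = 1 xor 0 = 1
G2 = ~(1 xor 1) = 1
G6 = ~(1 /\ 1) = 0

0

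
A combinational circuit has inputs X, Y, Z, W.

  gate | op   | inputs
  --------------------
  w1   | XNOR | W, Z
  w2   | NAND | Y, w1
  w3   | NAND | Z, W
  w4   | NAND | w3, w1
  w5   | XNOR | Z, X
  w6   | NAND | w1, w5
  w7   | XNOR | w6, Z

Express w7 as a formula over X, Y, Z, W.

((W XNOR Z) NAND (Z XNOR X)) XNOR Z

w1 = W XNOR Z
w5 = Z XNOR X
w6 = w1 NAND w5 = (W XNOR Z) NAND (Z XNOR X)
w7 = w6 XNOR Z = ((W XNOR Z) NAND (Z XNOR X)) XNOR Z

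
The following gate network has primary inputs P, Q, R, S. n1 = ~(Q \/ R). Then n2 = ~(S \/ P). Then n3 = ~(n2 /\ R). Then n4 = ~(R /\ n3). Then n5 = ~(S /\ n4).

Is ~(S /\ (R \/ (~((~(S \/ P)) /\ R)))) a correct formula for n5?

No

n2 = ~(S \/ P)
n3 = ~(n2 /\ R) = ~((~(S \/ P)) /\ R)
n4 = ~(R /\ n3) = ~(R /\ (~((~(S \/ P)) /\ R)))
n5 = ~(S /\ n4) = ~(S /\ (~(R /\ (~((~(S \/ P)) /\ R)))))
At P=0, Q=0, R=1, S=1: circuit gives 1, formula gives 0.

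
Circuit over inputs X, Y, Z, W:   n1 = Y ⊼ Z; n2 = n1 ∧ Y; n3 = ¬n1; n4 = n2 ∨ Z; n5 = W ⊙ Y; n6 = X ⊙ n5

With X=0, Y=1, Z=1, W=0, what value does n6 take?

1

n5 = 0 ⊙ 1 = 0
n6 = 0 ⊙ 0 = 1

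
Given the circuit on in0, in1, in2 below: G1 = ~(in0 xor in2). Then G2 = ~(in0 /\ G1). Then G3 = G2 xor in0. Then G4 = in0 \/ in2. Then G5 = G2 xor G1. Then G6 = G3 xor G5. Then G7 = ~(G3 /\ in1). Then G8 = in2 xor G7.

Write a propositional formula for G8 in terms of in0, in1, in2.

G1 = ~(in0 xor in2)
G2 = ~(in0 /\ G1) = ~(in0 /\ (~(in0 xor in2)))
G3 = G2 xor in0 = (~(in0 /\ (~(in0 xor in2)))) xor in0
G7 = ~(G3 /\ in1) = ~(((~(in0 /\ (~(in0 xor in2)))) xor in0) /\ in1)
G8 = in2 xor G7 = in2 xor (~(((~(in0 /\ (~(in0 xor in2)))) xor in0) /\ in1))

in2 xor (~(((~(in0 /\ (~(in0 xor in2)))) xor in0) /\ in1))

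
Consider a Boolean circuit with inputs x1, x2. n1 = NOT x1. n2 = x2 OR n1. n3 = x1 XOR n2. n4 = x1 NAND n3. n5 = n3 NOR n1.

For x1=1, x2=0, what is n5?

n1 = NOT 1 = 0
n2 = 0 OR 0 = 0
n3 = 1 XOR 0 = 1
n5 = 1 NOR 0 = 0

0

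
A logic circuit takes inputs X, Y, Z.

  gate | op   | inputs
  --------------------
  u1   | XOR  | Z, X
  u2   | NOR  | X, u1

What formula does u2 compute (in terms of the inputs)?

X NOR (Z XOR X)

u1 = Z XOR X
u2 = X NOR u1 = X NOR (Z XOR X)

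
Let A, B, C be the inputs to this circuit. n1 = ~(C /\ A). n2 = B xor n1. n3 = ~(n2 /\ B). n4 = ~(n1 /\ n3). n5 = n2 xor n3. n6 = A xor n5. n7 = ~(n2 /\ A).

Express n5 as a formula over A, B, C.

(B xor (~(C /\ A))) xor (~((B xor (~(C /\ A))) /\ B))

n1 = ~(C /\ A)
n2 = B xor n1 = B xor (~(C /\ A))
n3 = ~(n2 /\ B) = ~((B xor (~(C /\ A))) /\ B)
n5 = n2 xor n3 = (B xor (~(C /\ A))) xor (~((B xor (~(C /\ A))) /\ B))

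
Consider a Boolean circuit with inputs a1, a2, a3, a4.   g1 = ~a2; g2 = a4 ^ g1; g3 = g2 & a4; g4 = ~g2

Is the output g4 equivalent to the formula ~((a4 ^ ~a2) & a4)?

g1 = ~a2
g2 = a4 ^ g1 = a4 ^ ~a2
g4 = ~g2 = ~(a4 ^ ~a2)
At a1=0, a2=0, a3=0, a4=0: circuit gives 0, formula gives 1.

No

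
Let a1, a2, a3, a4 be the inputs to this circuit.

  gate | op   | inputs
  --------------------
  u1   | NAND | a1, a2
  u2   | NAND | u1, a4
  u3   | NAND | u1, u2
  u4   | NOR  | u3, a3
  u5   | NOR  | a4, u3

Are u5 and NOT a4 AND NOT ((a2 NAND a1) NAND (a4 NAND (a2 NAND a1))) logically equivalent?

u1 = a1 NAND a2
u2 = u1 NAND a4 = (a1 NAND a2) NAND a4
u3 = u1 NAND u2 = (a1 NAND a2) NAND ((a1 NAND a2) NAND a4)
u5 = a4 NOR u3 = a4 NOR ((a1 NAND a2) NAND ((a1 NAND a2) NAND a4))
At a1=0, a2=0, a3=0, a4=1: circuit gives 0, formula gives 0.
At a1=0, a2=0, a3=0, a4=0: circuit gives 1, formula gives 1.
Agrees on all 16 inputs.

Yes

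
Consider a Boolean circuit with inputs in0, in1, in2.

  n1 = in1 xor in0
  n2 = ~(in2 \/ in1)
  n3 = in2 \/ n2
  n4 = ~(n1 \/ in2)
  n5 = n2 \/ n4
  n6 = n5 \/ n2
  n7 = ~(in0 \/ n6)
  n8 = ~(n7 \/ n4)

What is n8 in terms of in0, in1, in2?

n1 = in1 xor in0
n2 = ~(in2 \/ in1)
n4 = ~(n1 \/ in2) = ~((in1 xor in0) \/ in2)
n5 = n2 \/ n4 = (~(in2 \/ in1)) \/ (~((in1 xor in0) \/ in2))
n6 = n5 \/ n2 = ((~(in2 \/ in1)) \/ (~((in1 xor in0) \/ in2))) \/ (~(in2 \/ in1))
n7 = ~(in0 \/ n6) = ~(in0 \/ (((~(in2 \/ in1)) \/ (~((in1 xor in0) \/ in2))) \/ (~(in2 \/ in1))))
n8 = ~(n7 \/ n4) = ~((~(in0 \/ (((~(in2 \/ in1)) \/ (~((in1 xor in0) \/ in2))) \/ (~(in2 \/ in1))))) \/ (~((in1 xor in0) \/ in2)))

~((~(in0 \/ (((~(in2 \/ in1)) \/ (~((in1 xor in0) \/ in2))) \/ (~(in2 \/ in1))))) \/ (~((in1 xor in0) \/ in2)))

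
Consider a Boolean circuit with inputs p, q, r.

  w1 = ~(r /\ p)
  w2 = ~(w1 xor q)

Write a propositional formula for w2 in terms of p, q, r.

w1 = ~(r /\ p)
w2 = ~(w1 xor q) = ~((~(r /\ p)) xor q)

~((~(r /\ p)) xor q)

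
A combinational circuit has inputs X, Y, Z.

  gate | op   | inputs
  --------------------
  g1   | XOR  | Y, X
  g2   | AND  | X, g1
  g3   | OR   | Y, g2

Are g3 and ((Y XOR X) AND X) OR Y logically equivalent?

Yes

g1 = Y XOR X
g2 = X AND g1 = X AND (Y XOR X)
g3 = Y OR g2 = Y OR (X AND (Y XOR X))
At X=0, Y=0, Z=0: circuit gives 0, formula gives 0.
At X=0, Y=1, Z=0: circuit gives 1, formula gives 1.
Agrees on all 8 inputs.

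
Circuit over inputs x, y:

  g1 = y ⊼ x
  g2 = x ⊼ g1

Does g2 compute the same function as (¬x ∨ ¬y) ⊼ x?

Yes

g1 = y ⊼ x
g2 = x ⊼ g1 = x ⊼ (y ⊼ x)
At x=1, y=0: circuit gives 0, formula gives 0.
At x=0, y=0: circuit gives 1, formula gives 1.
Agrees on all 4 inputs.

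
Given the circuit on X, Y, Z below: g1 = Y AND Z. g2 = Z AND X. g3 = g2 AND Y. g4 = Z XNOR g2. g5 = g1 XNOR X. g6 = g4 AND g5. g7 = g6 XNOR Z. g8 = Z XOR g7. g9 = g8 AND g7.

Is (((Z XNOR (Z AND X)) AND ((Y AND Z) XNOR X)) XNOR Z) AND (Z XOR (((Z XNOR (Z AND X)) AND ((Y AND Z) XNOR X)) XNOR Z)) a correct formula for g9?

g1 = Y AND Z
g2 = Z AND X
g4 = Z XNOR g2 = Z XNOR (Z AND X)
g5 = g1 XNOR X = (Y AND Z) XNOR X
g6 = g4 AND g5 = (Z XNOR (Z AND X)) AND ((Y AND Z) XNOR X)
g7 = g6 XNOR Z = ((Z XNOR (Z AND X)) AND ((Y AND Z) XNOR X)) XNOR Z
g8 = Z XOR g7 = Z XOR (((Z XNOR (Z AND X)) AND ((Y AND Z) XNOR X)) XNOR Z)
g9 = g8 AND g7 = (Z XOR (((Z XNOR (Z AND X)) AND ((Y AND Z) XNOR X)) XNOR Z)) AND (((Z XNOR (Z AND X)) AND ((Y AND Z) XNOR X)) XNOR Z)
At X=0, Y=0, Z=0: circuit gives 0, formula gives 0.
At X=1, Y=0, Z=0: circuit gives 1, formula gives 1.
Agrees on all 8 inputs.

Yes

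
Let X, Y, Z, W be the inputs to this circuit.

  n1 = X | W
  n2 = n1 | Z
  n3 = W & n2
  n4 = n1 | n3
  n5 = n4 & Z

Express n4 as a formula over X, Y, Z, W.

n1 = X | W
n2 = n1 | Z = (X | W) | Z
n3 = W & n2 = W & ((X | W) | Z)
n4 = n1 | n3 = (X | W) | (W & ((X | W) | Z))

(X | W) | (W & ((X | W) | Z))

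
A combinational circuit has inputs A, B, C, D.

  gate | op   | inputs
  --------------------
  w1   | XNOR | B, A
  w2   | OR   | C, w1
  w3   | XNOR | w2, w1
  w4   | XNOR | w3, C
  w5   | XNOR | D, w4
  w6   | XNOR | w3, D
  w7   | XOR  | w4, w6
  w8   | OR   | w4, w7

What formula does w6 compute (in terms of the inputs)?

((C OR (B XNOR A)) XNOR (B XNOR A)) XNOR D

w1 = B XNOR A
w2 = C OR w1 = C OR (B XNOR A)
w3 = w2 XNOR w1 = (C OR (B XNOR A)) XNOR (B XNOR A)
w6 = w3 XNOR D = ((C OR (B XNOR A)) XNOR (B XNOR A)) XNOR D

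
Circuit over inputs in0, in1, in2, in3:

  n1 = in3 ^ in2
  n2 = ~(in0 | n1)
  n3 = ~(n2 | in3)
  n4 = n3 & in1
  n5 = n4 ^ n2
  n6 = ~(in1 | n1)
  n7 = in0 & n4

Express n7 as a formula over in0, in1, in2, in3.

in0 & ((~((~(in0 | (in3 ^ in2))) | in3)) & in1)

n1 = in3 ^ in2
n2 = ~(in0 | n1) = ~(in0 | (in3 ^ in2))
n3 = ~(n2 | in3) = ~((~(in0 | (in3 ^ in2))) | in3)
n4 = n3 & in1 = (~((~(in0 | (in3 ^ in2))) | in3)) & in1
n7 = in0 & n4 = in0 & ((~((~(in0 | (in3 ^ in2))) | in3)) & in1)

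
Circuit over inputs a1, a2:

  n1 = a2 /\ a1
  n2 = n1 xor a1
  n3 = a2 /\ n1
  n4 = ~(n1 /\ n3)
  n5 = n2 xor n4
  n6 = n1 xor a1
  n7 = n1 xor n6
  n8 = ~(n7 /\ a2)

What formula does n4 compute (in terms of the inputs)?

~((a2 /\ a1) /\ (a2 /\ (a2 /\ a1)))

n1 = a2 /\ a1
n3 = a2 /\ n1 = a2 /\ (a2 /\ a1)
n4 = ~(n1 /\ n3) = ~((a2 /\ a1) /\ (a2 /\ (a2 /\ a1)))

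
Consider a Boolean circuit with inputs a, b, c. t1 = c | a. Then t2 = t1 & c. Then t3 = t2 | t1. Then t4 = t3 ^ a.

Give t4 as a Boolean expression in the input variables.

t1 = c | a
t2 = t1 & c = (c | a) & c
t3 = t2 | t1 = ((c | a) & c) | (c | a)
t4 = t3 ^ a = (((c | a) & c) | (c | a)) ^ a

(((c | a) & c) | (c | a)) ^ a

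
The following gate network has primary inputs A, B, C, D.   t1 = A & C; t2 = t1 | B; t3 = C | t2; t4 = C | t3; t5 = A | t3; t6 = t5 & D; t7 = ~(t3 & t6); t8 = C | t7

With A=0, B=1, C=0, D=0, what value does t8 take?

1

t1 = 0 & 0 = 0
t2 = 0 | 1 = 1
t3 = 0 | 1 = 1
t5 = 0 | 1 = 1
t6 = 1 & 0 = 0
t7 = ~(1 & 0) = 1
t8 = 0 | 1 = 1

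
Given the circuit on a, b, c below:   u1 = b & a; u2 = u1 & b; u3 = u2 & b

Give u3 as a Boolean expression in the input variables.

u1 = b & a
u2 = u1 & b = (b & a) & b
u3 = u2 & b = ((b & a) & b) & b

((b & a) & b) & b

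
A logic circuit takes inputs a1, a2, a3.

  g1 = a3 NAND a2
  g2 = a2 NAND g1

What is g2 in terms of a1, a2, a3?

a2 NAND (a3 NAND a2)

g1 = a3 NAND a2
g2 = a2 NAND g1 = a2 NAND (a3 NAND a2)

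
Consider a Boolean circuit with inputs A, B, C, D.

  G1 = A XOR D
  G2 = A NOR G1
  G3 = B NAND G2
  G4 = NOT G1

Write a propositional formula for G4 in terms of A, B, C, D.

NOT (A XOR D)

G1 = A XOR D
G4 = NOT G1 = NOT (A XOR D)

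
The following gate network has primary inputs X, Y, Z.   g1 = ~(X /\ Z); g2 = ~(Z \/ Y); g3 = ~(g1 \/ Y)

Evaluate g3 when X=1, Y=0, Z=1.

g1 = ~(1 /\ 1) = 0
g3 = ~(0 \/ 0) = 1

1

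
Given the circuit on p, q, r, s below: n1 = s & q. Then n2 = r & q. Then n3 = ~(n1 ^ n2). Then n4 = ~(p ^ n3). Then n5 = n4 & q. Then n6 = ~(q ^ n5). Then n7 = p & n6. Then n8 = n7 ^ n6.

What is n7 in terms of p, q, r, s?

n1 = s & q
n2 = r & q
n3 = ~(n1 ^ n2) = ~((s & q) ^ (r & q))
n4 = ~(p ^ n3) = ~(p ^ (~((s & q) ^ (r & q))))
n5 = n4 & q = (~(p ^ (~((s & q) ^ (r & q))))) & q
n6 = ~(q ^ n5) = ~(q ^ ((~(p ^ (~((s & q) ^ (r & q))))) & q))
n7 = p & n6 = p & (~(q ^ ((~(p ^ (~((s & q) ^ (r & q))))) & q)))

p & (~(q ^ ((~(p ^ (~((s & q) ^ (r & q))))) & q)))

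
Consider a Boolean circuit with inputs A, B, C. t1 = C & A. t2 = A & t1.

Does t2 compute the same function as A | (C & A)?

t1 = C & A
t2 = A & t1 = A & (C & A)
At A=1, B=0, C=0: circuit gives 0, formula gives 1.

No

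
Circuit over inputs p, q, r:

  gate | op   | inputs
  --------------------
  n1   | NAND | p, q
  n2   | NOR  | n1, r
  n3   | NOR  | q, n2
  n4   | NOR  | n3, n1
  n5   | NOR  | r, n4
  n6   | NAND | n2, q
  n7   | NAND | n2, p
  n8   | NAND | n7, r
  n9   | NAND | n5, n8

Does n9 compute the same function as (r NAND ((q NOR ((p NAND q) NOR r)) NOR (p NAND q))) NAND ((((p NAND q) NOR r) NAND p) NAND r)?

No

n1 = p NAND q
n2 = n1 NOR r = (p NAND q) NOR r
n3 = q NOR n2 = q NOR ((p NAND q) NOR r)
n4 = n3 NOR n1 = (q NOR ((p NAND q) NOR r)) NOR (p NAND q)
n5 = r NOR n4 = r NOR ((q NOR ((p NAND q) NOR r)) NOR (p NAND q))
n7 = n2 NAND p = ((p NAND q) NOR r) NAND p
n8 = n7 NAND r = (((p NAND q) NOR r) NAND p) NAND r
n9 = n5 NAND n8 = (r NOR ((q NOR ((p NAND q) NOR r)) NOR (p NAND q))) NAND ((((p NAND q) NOR r) NAND p) NAND r)
At p=1, q=1, r=0: circuit gives 1, formula gives 0.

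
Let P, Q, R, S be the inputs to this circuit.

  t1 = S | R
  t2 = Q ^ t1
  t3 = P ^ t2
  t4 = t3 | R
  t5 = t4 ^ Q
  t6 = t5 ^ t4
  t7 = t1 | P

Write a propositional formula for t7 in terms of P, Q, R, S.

t1 = S | R
t7 = t1 | P = (S | R) | P

(S | R) | P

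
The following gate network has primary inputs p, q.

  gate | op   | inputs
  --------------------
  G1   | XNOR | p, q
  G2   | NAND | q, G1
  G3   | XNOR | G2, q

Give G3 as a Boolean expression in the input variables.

G1 = p XNOR q
G2 = q NAND G1 = q NAND (p XNOR q)
G3 = G2 XNOR q = (q NAND (p XNOR q)) XNOR q

(q NAND (p XNOR q)) XNOR q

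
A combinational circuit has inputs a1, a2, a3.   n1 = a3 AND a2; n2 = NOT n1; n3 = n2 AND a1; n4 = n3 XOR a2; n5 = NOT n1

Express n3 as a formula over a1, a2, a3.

n1 = a3 AND a2
n2 = NOT n1 = NOT (a3 AND a2)
n3 = n2 AND a1 = NOT (a3 AND a2) AND a1

NOT (a3 AND a2) AND a1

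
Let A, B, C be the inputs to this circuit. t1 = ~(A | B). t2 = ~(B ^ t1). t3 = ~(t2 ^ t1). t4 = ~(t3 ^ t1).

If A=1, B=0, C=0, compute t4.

t1 = ~(1 | 0) = 0
t2 = ~(0 ^ 0) = 1
t3 = ~(1 ^ 0) = 0
t4 = ~(0 ^ 0) = 1

1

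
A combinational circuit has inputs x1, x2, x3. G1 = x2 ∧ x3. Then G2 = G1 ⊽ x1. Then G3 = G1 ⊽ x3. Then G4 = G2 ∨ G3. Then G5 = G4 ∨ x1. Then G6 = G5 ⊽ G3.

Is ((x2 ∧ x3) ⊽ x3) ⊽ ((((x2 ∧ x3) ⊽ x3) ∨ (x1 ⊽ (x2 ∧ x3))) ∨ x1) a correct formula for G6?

Yes

G1 = x2 ∧ x3
G2 = G1 ⊽ x1 = (x2 ∧ x3) ⊽ x1
G3 = G1 ⊽ x3 = (x2 ∧ x3) ⊽ x3
G4 = G2 ∨ G3 = ((x2 ∧ x3) ⊽ x1) ∨ ((x2 ∧ x3) ⊽ x3)
G5 = G4 ∨ x1 = (((x2 ∧ x3) ⊽ x1) ∨ ((x2 ∧ x3) ⊽ x3)) ∨ x1
G6 = G5 ⊽ G3 = ((((x2 ∧ x3) ⊽ x1) ∨ ((x2 ∧ x3) ⊽ x3)) ∨ x1) ⊽ ((x2 ∧ x3) ⊽ x3)
At x1=0, x2=0, x3=0: circuit gives 0, formula gives 0.
At x1=0, x2=1, x3=1: circuit gives 1, formula gives 1.
Agrees on all 8 inputs.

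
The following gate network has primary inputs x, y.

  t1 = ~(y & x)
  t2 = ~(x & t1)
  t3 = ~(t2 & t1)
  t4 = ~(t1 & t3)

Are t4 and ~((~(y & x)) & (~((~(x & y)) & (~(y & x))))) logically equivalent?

t1 = ~(y & x)
t2 = ~(x & t1) = ~(x & (~(y & x)))
t3 = ~(t2 & t1) = ~((~(x & (~(y & x)))) & (~(y & x)))
t4 = ~(t1 & t3) = ~((~(y & x)) & (~((~(x & (~(y & x)))) & (~(y & x)))))
At x=1, y=0: circuit gives 0, formula gives 1.

No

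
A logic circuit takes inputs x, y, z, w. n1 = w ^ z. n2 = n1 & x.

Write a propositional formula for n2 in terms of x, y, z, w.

n1 = w ^ z
n2 = n1 & x = (w ^ z) & x

(w ^ z) & x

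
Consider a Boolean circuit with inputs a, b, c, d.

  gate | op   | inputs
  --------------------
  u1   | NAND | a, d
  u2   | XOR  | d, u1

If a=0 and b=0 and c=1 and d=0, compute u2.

u1 = 0 NAND 0 = 1
u2 = 0 XOR 1 = 1

1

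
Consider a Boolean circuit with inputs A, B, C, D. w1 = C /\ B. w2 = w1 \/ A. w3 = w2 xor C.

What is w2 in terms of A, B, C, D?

w1 = C /\ B
w2 = w1 \/ A = (C /\ B) \/ A

(C /\ B) \/ A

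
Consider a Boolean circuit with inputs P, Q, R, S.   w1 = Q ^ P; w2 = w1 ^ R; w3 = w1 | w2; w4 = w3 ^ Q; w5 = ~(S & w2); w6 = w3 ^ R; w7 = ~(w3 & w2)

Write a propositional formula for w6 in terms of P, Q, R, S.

w1 = Q ^ P
w2 = w1 ^ R = (Q ^ P) ^ R
w3 = w1 | w2 = (Q ^ P) | ((Q ^ P) ^ R)
w6 = w3 ^ R = ((Q ^ P) | ((Q ^ P) ^ R)) ^ R

((Q ^ P) | ((Q ^ P) ^ R)) ^ R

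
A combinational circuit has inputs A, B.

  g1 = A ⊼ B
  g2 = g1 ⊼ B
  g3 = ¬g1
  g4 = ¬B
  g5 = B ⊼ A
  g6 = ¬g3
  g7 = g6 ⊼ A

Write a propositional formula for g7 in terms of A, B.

g1 = A ⊼ B
g3 = ¬g1 = ¬(A ⊼ B)
g6 = ¬g3 = ¬¬(A ⊼ B)
g7 = g6 ⊼ A = ¬¬(A ⊼ B) ⊼ A

¬¬(A ⊼ B) ⊼ A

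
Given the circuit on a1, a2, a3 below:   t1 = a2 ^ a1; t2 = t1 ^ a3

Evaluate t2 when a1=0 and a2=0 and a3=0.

t1 = 0 ^ 0 = 0
t2 = 0 ^ 0 = 0

0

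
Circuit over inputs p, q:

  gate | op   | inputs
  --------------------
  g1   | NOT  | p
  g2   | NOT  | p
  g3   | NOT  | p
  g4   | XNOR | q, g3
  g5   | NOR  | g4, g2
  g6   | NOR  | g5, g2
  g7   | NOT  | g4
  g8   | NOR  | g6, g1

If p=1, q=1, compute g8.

g1 = NOT 1 = 0
g2 = NOT 1 = 0
g3 = NOT 1 = 0
g4 = 1 XNOR 0 = 0
g5 = 0 NOR 0 = 1
g6 = 1 NOR 0 = 0
g8 = 0 NOR 0 = 1

1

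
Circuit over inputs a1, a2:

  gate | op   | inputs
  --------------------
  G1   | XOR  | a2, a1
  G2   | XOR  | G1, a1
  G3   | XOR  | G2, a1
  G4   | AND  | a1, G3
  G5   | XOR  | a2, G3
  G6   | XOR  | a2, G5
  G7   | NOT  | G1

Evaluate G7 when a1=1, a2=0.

0

G1 = 0 XOR 1 = 1
G7 = NOT 1 = 0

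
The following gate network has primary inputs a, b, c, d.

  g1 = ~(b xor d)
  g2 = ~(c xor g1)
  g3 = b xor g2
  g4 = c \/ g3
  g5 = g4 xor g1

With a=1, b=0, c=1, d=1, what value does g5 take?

g1 = ~(0 xor 1) = 0
g2 = ~(1 xor 0) = 0
g3 = 0 xor 0 = 0
g4 = 1 \/ 0 = 1
g5 = 1 xor 0 = 1

1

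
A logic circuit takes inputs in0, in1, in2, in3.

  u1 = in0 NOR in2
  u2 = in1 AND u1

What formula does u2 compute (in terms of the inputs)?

in1 AND (in0 NOR in2)

u1 = in0 NOR in2
u2 = in1 AND u1 = in1 AND (in0 NOR in2)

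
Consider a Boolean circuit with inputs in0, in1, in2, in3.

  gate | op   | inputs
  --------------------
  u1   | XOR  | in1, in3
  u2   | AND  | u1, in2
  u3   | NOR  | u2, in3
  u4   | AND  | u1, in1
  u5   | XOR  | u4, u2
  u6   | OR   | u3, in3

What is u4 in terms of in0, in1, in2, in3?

(in1 XOR in3) AND in1

u1 = in1 XOR in3
u4 = u1 AND in1 = (in1 XOR in3) AND in1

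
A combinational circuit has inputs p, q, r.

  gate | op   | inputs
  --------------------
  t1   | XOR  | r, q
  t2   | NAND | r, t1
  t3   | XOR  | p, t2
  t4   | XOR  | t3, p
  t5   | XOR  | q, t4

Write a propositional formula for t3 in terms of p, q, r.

t1 = r XOR q
t2 = r NAND t1 = r NAND (r XOR q)
t3 = p XOR t2 = p XOR (r NAND (r XOR q))

p XOR (r NAND (r XOR q))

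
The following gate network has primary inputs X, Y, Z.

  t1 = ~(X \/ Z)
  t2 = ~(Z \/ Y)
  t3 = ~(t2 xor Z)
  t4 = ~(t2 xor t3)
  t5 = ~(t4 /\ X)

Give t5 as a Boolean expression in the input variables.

t2 = ~(Z \/ Y)
t3 = ~(t2 xor Z) = ~((~(Z \/ Y)) xor Z)
t4 = ~(t2 xor t3) = ~((~(Z \/ Y)) xor (~((~(Z \/ Y)) xor Z)))
t5 = ~(t4 /\ X) = ~((~((~(Z \/ Y)) xor (~((~(Z \/ Y)) xor Z)))) /\ X)

~((~((~(Z \/ Y)) xor (~((~(Z \/ Y)) xor Z)))) /\ X)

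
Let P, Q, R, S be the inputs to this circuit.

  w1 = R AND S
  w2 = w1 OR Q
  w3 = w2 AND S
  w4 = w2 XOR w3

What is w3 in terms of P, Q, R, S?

w1 = R AND S
w2 = w1 OR Q = (R AND S) OR Q
w3 = w2 AND S = ((R AND S) OR Q) AND S

((R AND S) OR Q) AND S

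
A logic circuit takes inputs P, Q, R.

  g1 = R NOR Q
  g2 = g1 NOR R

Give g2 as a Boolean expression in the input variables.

(R NOR Q) NOR R

g1 = R NOR Q
g2 = g1 NOR R = (R NOR Q) NOR R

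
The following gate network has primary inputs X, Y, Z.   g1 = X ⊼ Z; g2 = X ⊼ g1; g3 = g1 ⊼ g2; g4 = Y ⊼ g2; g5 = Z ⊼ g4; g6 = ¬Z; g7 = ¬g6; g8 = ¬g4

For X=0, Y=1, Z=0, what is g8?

1

g1 = 0 ⊼ 0 = 1
g2 = 0 ⊼ 1 = 1
g4 = 1 ⊼ 1 = 0
g8 = ¬0 = 1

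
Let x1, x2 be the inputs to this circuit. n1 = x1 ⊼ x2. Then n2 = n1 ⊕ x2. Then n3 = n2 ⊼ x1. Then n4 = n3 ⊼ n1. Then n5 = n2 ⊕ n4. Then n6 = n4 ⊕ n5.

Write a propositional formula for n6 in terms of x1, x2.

((((x1 ⊼ x2) ⊕ x2) ⊼ x1) ⊼ (x1 ⊼ x2)) ⊕ (((x1 ⊼ x2) ⊕ x2) ⊕ ((((x1 ⊼ x2) ⊕ x2) ⊼ x1) ⊼ (x1 ⊼ x2)))

n1 = x1 ⊼ x2
n2 = n1 ⊕ x2 = (x1 ⊼ x2) ⊕ x2
n3 = n2 ⊼ x1 = ((x1 ⊼ x2) ⊕ x2) ⊼ x1
n4 = n3 ⊼ n1 = (((x1 ⊼ x2) ⊕ x2) ⊼ x1) ⊼ (x1 ⊼ x2)
n5 = n2 ⊕ n4 = ((x1 ⊼ x2) ⊕ x2) ⊕ ((((x1 ⊼ x2) ⊕ x2) ⊼ x1) ⊼ (x1 ⊼ x2))
n6 = n4 ⊕ n5 = ((((x1 ⊼ x2) ⊕ x2) ⊼ x1) ⊼ (x1 ⊼ x2)) ⊕ (((x1 ⊼ x2) ⊕ x2) ⊕ ((((x1 ⊼ x2) ⊕ x2) ⊼ x1) ⊼ (x1 ⊼ x2)))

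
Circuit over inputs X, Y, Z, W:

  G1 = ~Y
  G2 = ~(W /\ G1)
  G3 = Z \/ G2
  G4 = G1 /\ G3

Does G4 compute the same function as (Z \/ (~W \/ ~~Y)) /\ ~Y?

Yes

G1 = ~Y
G2 = ~(W /\ G1) = ~(W /\ ~Y)
G3 = Z \/ G2 = Z \/ (~(W /\ ~Y))
G4 = G1 /\ G3 = ~Y /\ (Z \/ (~(W /\ ~Y)))
At X=0, Y=0, Z=0, W=1: circuit gives 0, formula gives 0.
At X=0, Y=0, Z=0, W=0: circuit gives 1, formula gives 1.
Agrees on all 16 inputs.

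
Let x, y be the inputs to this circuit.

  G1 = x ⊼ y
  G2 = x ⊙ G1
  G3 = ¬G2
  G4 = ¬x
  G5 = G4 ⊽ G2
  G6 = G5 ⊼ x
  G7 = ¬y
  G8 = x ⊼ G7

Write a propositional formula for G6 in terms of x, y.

(¬x ⊽ (x ⊙ (x ⊼ y))) ⊼ x

G1 = x ⊼ y
G2 = x ⊙ G1 = x ⊙ (x ⊼ y)
G4 = ¬x
G5 = G4 ⊽ G2 = ¬x ⊽ (x ⊙ (x ⊼ y))
G6 = G5 ⊼ x = (¬x ⊽ (x ⊙ (x ⊼ y))) ⊼ x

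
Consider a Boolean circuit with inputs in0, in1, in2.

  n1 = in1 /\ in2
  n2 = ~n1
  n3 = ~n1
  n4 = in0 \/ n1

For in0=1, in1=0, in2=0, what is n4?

n1 = 0 /\ 0 = 0
n4 = 1 \/ 0 = 1

1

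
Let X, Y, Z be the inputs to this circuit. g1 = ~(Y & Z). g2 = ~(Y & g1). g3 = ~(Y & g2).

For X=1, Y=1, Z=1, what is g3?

g1 = ~(1 & 1) = 0
g2 = ~(1 & 0) = 1
g3 = ~(1 & 1) = 0

0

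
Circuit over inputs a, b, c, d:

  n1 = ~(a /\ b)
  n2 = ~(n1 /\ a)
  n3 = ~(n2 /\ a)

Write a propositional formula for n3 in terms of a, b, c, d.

n1 = ~(a /\ b)
n2 = ~(n1 /\ a) = ~((~(a /\ b)) /\ a)
n3 = ~(n2 /\ a) = ~((~((~(a /\ b)) /\ a)) /\ a)

~((~((~(a /\ b)) /\ a)) /\ a)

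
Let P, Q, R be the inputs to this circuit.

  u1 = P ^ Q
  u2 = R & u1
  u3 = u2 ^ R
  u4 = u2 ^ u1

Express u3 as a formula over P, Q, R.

u1 = P ^ Q
u2 = R & u1 = R & (P ^ Q)
u3 = u2 ^ R = (R & (P ^ Q)) ^ R

(R & (P ^ Q)) ^ R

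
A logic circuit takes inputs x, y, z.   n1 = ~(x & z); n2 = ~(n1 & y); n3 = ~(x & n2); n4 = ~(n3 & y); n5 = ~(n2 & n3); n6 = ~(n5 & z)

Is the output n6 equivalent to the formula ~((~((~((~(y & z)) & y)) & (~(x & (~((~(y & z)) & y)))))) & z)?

No

n1 = ~(x & z)
n2 = ~(n1 & y) = ~((~(x & z)) & y)
n3 = ~(x & n2) = ~(x & (~((~(x & z)) & y)))
n5 = ~(n2 & n3) = ~((~((~(x & z)) & y)) & (~(x & (~((~(x & z)) & y)))))
n6 = ~(n5 & z) = ~((~((~((~(x & z)) & y)) & (~(x & (~((~(x & z)) & y)))))) & z)
At x=0, y=1, z=1: circuit gives 0, formula gives 1.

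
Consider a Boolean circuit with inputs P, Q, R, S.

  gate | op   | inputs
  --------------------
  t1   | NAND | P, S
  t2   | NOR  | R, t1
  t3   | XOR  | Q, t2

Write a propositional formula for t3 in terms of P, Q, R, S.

Q XOR (R NOR (P NAND S))

t1 = P NAND S
t2 = R NOR t1 = R NOR (P NAND S)
t3 = Q XOR t2 = Q XOR (R NOR (P NAND S))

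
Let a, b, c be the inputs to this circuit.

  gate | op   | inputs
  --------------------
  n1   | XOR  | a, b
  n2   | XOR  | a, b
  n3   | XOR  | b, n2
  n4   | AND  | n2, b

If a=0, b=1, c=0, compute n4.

n2 = 0 XOR 1 = 1
n4 = 1 AND 1 = 1

1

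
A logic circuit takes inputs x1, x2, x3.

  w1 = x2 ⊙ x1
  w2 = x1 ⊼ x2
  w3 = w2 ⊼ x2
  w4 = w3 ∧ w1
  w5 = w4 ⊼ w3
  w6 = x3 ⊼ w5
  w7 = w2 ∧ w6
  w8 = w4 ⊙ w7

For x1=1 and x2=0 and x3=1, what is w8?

1

w1 = 0 ⊙ 1 = 0
w2 = 1 ⊼ 0 = 1
w3 = 1 ⊼ 0 = 1
w4 = 1 ∧ 0 = 0
w5 = 0 ⊼ 1 = 1
w6 = 1 ⊼ 1 = 0
w7 = 1 ∧ 0 = 0
w8 = 0 ⊙ 0 = 1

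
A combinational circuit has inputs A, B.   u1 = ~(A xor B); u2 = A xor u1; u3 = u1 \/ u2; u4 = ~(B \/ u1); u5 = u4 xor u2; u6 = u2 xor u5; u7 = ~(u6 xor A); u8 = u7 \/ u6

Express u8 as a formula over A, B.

(~(((A xor (~(A xor B))) xor ((~(B \/ (~(A xor B)))) xor (A xor (~(A xor B))))) xor A)) \/ ((A xor (~(A xor B))) xor ((~(B \/ (~(A xor B)))) xor (A xor (~(A xor B)))))

u1 = ~(A xor B)
u2 = A xor u1 = A xor (~(A xor B))
u4 = ~(B \/ u1) = ~(B \/ (~(A xor B)))
u5 = u4 xor u2 = (~(B \/ (~(A xor B)))) xor (A xor (~(A xor B)))
u6 = u2 xor u5 = (A xor (~(A xor B))) xor ((~(B \/ (~(A xor B)))) xor (A xor (~(A xor B))))
u7 = ~(u6 xor A) = ~(((A xor (~(A xor B))) xor ((~(B \/ (~(A xor B)))) xor (A xor (~(A xor B))))) xor A)
u8 = u7 \/ u6 = (~(((A xor (~(A xor B))) xor ((~(B \/ (~(A xor B)))) xor (A xor (~(A xor B))))) xor A)) \/ ((A xor (~(A xor B))) xor ((~(B \/ (~(A xor B)))) xor (A xor (~(A xor B)))))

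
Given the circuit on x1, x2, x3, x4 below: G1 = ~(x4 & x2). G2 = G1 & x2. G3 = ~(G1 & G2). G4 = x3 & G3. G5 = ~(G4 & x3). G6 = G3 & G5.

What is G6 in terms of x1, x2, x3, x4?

G1 = ~(x4 & x2)
G2 = G1 & x2 = (~(x4 & x2)) & x2
G3 = ~(G1 & G2) = ~((~(x4 & x2)) & ((~(x4 & x2)) & x2))
G4 = x3 & G3 = x3 & (~((~(x4 & x2)) & ((~(x4 & x2)) & x2)))
G5 = ~(G4 & x3) = ~((x3 & (~((~(x4 & x2)) & ((~(x4 & x2)) & x2)))) & x3)
G6 = G3 & G5 = (~((~(x4 & x2)) & ((~(x4 & x2)) & x2))) & (~((x3 & (~((~(x4 & x2)) & ((~(x4 & x2)) & x2)))) & x3))

(~((~(x4 & x2)) & ((~(x4 & x2)) & x2))) & (~((x3 & (~((~(x4 & x2)) & ((~(x4 & x2)) & x2)))) & x3))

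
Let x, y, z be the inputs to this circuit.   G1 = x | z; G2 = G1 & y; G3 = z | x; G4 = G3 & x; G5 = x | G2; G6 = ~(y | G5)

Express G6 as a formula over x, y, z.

G1 = x | z
G2 = G1 & y = (x | z) & y
G5 = x | G2 = x | ((x | z) & y)
G6 = ~(y | G5) = ~(y | (x | ((x | z) & y)))

~(y | (x | ((x | z) & y)))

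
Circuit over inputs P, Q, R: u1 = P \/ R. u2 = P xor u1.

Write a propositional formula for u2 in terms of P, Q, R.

u1 = P \/ R
u2 = P xor u1 = P xor (P \/ R)

P xor (P \/ R)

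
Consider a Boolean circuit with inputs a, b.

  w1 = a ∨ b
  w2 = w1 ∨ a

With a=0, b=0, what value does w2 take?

0

w1 = 0 ∨ 0 = 0
w2 = 0 ∨ 0 = 0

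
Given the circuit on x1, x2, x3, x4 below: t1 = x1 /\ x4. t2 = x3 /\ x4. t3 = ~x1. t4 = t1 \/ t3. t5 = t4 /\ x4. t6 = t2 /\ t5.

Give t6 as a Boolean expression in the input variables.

t1 = x1 /\ x4
t2 = x3 /\ x4
t3 = ~x1
t4 = t1 \/ t3 = (x1 /\ x4) \/ ~x1
t5 = t4 /\ x4 = ((x1 /\ x4) \/ ~x1) /\ x4
t6 = t2 /\ t5 = (x3 /\ x4) /\ (((x1 /\ x4) \/ ~x1) /\ x4)

(x3 /\ x4) /\ (((x1 /\ x4) \/ ~x1) /\ x4)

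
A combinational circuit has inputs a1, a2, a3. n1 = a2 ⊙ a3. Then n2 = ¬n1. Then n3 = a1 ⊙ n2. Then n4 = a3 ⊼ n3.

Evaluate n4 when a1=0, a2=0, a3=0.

1

n1 = 0 ⊙ 0 = 1
n2 = ¬1 = 0
n3 = 0 ⊙ 0 = 1
n4 = 0 ⊼ 1 = 1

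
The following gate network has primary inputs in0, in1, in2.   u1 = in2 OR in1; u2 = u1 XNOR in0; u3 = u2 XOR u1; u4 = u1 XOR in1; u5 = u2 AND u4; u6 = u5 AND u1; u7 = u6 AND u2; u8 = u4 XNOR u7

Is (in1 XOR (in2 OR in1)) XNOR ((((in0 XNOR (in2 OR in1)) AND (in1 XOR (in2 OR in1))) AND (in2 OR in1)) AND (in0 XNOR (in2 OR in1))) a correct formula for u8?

u1 = in2 OR in1
u2 = u1 XNOR in0 = (in2 OR in1) XNOR in0
u4 = u1 XOR in1 = (in2 OR in1) XOR in1
u5 = u2 AND u4 = ((in2 OR in1) XNOR in0) AND ((in2 OR in1) XOR in1)
u6 = u5 AND u1 = (((in2 OR in1) XNOR in0) AND ((in2 OR in1) XOR in1)) AND (in2 OR in1)
u7 = u6 AND u2 = ((((in2 OR in1) XNOR in0) AND ((in2 OR in1) XOR in1)) AND (in2 OR in1)) AND ((in2 OR in1) XNOR in0)
u8 = u4 XNOR u7 = ((in2 OR in1) XOR in1) XNOR (((((in2 OR in1) XNOR in0) AND ((in2 OR in1) XOR in1)) AND (in2 OR in1)) AND ((in2 OR in1) XNOR in0))
At in0=0, in1=0, in2=1: circuit gives 0, formula gives 0.
At in0=0, in1=0, in2=0: circuit gives 1, formula gives 1.
Agrees on all 8 inputs.

Yes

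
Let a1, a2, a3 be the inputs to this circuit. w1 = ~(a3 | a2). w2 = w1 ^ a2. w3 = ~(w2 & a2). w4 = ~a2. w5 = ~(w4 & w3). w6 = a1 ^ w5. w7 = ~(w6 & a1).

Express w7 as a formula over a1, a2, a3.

w1 = ~(a3 | a2)
w2 = w1 ^ a2 = (~(a3 | a2)) ^ a2
w3 = ~(w2 & a2) = ~(((~(a3 | a2)) ^ a2) & a2)
w4 = ~a2
w5 = ~(w4 & w3) = ~(~a2 & (~(((~(a3 | a2)) ^ a2) & a2)))
w6 = a1 ^ w5 = a1 ^ (~(~a2 & (~(((~(a3 | a2)) ^ a2) & a2))))
w7 = ~(w6 & a1) = ~((a1 ^ (~(~a2 & (~(((~(a3 | a2)) ^ a2) & a2))))) & a1)

~((a1 ^ (~(~a2 & (~(((~(a3 | a2)) ^ a2) & a2))))) & a1)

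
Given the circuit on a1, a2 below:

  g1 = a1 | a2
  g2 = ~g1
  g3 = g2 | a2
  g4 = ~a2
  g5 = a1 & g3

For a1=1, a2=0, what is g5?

0

g1 = 1 | 0 = 1
g2 = ~1 = 0
g3 = 0 | 0 = 0
g5 = 1 & 0 = 0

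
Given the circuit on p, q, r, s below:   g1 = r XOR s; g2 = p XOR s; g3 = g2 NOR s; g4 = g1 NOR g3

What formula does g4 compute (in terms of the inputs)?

(r XOR s) NOR ((p XOR s) NOR s)

g1 = r XOR s
g2 = p XOR s
g3 = g2 NOR s = (p XOR s) NOR s
g4 = g1 NOR g3 = (r XOR s) NOR ((p XOR s) NOR s)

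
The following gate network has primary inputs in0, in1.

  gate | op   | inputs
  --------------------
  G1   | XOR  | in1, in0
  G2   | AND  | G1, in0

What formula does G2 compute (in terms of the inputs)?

(in1 XOR in0) AND in0

G1 = in1 XOR in0
G2 = G1 AND in0 = (in1 XOR in0) AND in0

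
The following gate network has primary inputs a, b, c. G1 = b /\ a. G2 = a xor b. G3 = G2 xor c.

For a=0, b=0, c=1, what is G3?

1

G2 = 0 xor 0 = 0
G3 = 0 xor 1 = 1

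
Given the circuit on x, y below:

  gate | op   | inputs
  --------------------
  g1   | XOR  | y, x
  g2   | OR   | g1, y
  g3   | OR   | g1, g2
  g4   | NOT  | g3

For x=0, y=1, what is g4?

0

g1 = 1 XOR 0 = 1
g2 = 1 OR 1 = 1
g3 = 1 OR 1 = 1
g4 = NOT 1 = 0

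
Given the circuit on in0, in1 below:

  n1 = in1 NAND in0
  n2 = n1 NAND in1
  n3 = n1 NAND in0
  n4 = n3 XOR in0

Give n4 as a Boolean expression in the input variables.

((in1 NAND in0) NAND in0) XOR in0

n1 = in1 NAND in0
n3 = n1 NAND in0 = (in1 NAND in0) NAND in0
n4 = n3 XOR in0 = ((in1 NAND in0) NAND in0) XOR in0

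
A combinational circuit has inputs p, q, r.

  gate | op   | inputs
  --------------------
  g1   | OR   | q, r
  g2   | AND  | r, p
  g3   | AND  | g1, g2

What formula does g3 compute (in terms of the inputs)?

(q OR r) AND (r AND p)

g1 = q OR r
g2 = r AND p
g3 = g1 AND g2 = (q OR r) AND (r AND p)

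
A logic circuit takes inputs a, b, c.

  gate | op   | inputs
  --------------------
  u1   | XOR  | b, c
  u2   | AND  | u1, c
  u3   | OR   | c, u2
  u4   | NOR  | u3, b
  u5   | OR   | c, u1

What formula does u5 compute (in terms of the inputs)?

u1 = b XOR c
u5 = c OR u1 = c OR (b XOR c)

c OR (b XOR c)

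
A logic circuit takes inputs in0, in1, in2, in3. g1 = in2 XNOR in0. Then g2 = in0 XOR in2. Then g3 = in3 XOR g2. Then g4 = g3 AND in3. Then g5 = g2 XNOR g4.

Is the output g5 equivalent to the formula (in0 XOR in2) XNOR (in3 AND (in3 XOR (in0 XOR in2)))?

Yes

g2 = in0 XOR in2
g3 = in3 XOR g2 = in3 XOR (in0 XOR in2)
g4 = g3 AND in3 = (in3 XOR (in0 XOR in2)) AND in3
g5 = g2 XNOR g4 = (in0 XOR in2) XNOR ((in3 XOR (in0 XOR in2)) AND in3)
At in0=0, in1=0, in2=0, in3=1: circuit gives 0, formula gives 0.
At in0=0, in1=0, in2=0, in3=0: circuit gives 1, formula gives 1.
Agrees on all 16 inputs.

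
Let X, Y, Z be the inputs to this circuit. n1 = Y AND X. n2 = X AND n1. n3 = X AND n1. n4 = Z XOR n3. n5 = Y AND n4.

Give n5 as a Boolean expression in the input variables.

n1 = Y AND X
n3 = X AND n1 = X AND (Y AND X)
n4 = Z XOR n3 = Z XOR (X AND (Y AND X))
n5 = Y AND n4 = Y AND (Z XOR (X AND (Y AND X)))

Y AND (Z XOR (X AND (Y AND X)))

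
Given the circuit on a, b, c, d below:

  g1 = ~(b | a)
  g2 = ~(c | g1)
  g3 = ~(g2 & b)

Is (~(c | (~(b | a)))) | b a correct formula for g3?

g1 = ~(b | a)
g2 = ~(c | g1) = ~(c | (~(b | a)))
g3 = ~(g2 & b) = ~((~(c | (~(b | a)))) & b)
At a=0, b=0, c=0, d=0: circuit gives 1, formula gives 0.

No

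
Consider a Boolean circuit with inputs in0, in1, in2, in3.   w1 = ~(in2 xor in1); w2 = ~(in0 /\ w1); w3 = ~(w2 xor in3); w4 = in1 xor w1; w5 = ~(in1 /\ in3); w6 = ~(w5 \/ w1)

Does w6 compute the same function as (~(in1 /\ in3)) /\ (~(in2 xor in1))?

No

w1 = ~(in2 xor in1)
w5 = ~(in1 /\ in3)
w6 = ~(w5 \/ w1) = ~((~(in1 /\ in3)) \/ (~(in2 xor in1)))
At in0=0, in1=0, in2=0, in3=0: circuit gives 0, formula gives 1.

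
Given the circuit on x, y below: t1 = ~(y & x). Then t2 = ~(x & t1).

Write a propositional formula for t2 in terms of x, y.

t1 = ~(y & x)
t2 = ~(x & t1) = ~(x & (~(y & x)))

~(x & (~(y & x)))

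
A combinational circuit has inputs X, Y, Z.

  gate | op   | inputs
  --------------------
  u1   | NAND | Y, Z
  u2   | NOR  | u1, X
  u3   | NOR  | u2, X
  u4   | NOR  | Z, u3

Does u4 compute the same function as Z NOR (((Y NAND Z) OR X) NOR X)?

u1 = Y NAND Z
u2 = u1 NOR X = (Y NAND Z) NOR X
u3 = u2 NOR X = ((Y NAND Z) NOR X) NOR X
u4 = Z NOR u3 = Z NOR (((Y NAND Z) NOR X) NOR X)
At X=0, Y=0, Z=0: circuit gives 0, formula gives 1.

No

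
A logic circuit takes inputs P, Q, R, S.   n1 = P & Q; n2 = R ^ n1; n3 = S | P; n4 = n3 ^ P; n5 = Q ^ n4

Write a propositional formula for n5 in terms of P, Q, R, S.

Q ^ ((S | P) ^ P)

n3 = S | P
n4 = n3 ^ P = (S | P) ^ P
n5 = Q ^ n4 = Q ^ ((S | P) ^ P)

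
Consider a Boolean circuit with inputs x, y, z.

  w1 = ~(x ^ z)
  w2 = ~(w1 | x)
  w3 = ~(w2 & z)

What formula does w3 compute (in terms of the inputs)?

w1 = ~(x ^ z)
w2 = ~(w1 | x) = ~((~(x ^ z)) | x)
w3 = ~(w2 & z) = ~((~((~(x ^ z)) | x)) & z)

~((~((~(x ^ z)) | x)) & z)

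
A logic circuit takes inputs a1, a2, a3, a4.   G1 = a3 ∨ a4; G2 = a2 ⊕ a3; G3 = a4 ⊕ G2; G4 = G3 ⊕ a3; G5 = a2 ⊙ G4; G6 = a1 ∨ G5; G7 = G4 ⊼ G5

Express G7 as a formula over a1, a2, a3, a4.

G2 = a2 ⊕ a3
G3 = a4 ⊕ G2 = a4 ⊕ (a2 ⊕ a3)
G4 = G3 ⊕ a3 = (a4 ⊕ (a2 ⊕ a3)) ⊕ a3
G5 = a2 ⊙ G4 = a2 ⊙ ((a4 ⊕ (a2 ⊕ a3)) ⊕ a3)
G7 = G4 ⊼ G5 = ((a4 ⊕ (a2 ⊕ a3)) ⊕ a3) ⊼ (a2 ⊙ ((a4 ⊕ (a2 ⊕ a3)) ⊕ a3))

((a4 ⊕ (a2 ⊕ a3)) ⊕ a3) ⊼ (a2 ⊙ ((a4 ⊕ (a2 ⊕ a3)) ⊕ a3))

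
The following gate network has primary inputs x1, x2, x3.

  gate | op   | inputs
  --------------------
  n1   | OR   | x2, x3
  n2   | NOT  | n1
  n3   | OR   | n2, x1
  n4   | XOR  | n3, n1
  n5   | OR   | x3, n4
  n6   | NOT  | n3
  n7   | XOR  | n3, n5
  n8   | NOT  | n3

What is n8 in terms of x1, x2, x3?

n1 = x2 OR x3
n2 = NOT n1 = NOT (x2 OR x3)
n3 = n2 OR x1 = NOT (x2 OR x3) OR x1
n8 = NOT n3 = NOT (NOT (x2 OR x3) OR x1)

NOT (NOT (x2 OR x3) OR x1)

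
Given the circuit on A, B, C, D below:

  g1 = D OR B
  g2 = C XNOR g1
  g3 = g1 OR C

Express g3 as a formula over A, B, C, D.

(D OR B) OR C

g1 = D OR B
g3 = g1 OR C = (D OR B) OR C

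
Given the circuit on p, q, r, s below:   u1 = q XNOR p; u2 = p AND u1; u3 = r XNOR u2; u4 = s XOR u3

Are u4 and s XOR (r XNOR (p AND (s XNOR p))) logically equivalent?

No

u1 = q XNOR p
u2 = p AND u1 = p AND (q XNOR p)
u3 = r XNOR u2 = r XNOR (p AND (q XNOR p))
u4 = s XOR u3 = s XOR (r XNOR (p AND (q XNOR p)))
At p=1, q=0, r=0, s=1: circuit gives 0, formula gives 1.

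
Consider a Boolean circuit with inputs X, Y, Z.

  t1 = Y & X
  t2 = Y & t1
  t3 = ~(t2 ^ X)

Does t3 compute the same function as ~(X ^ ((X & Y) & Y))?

Yes

t1 = Y & X
t2 = Y & t1 = Y & (Y & X)
t3 = ~(t2 ^ X) = ~((Y & (Y & X)) ^ X)
At X=1, Y=0, Z=0: circuit gives 0, formula gives 0.
At X=0, Y=0, Z=0: circuit gives 1, formula gives 1.
Agrees on all 8 inputs.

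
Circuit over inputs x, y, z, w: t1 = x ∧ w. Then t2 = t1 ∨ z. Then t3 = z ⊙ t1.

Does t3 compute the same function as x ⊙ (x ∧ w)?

t1 = x ∧ w
t3 = z ⊙ t1 = z ⊙ (x ∧ w)
At x=0, y=0, z=1, w=0: circuit gives 0, formula gives 1.

No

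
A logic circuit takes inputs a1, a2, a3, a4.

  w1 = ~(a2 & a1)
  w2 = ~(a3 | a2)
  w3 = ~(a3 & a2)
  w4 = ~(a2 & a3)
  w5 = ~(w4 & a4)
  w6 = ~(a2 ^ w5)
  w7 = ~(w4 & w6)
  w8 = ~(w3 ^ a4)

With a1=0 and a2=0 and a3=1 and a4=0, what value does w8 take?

0

w3 = ~(1 & 0) = 1
w8 = ~(1 ^ 0) = 0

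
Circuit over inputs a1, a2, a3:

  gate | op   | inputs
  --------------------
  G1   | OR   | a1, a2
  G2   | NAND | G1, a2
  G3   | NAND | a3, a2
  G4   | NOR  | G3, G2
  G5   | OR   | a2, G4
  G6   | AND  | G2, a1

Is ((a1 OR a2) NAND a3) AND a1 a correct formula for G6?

No

G1 = a1 OR a2
G2 = G1 NAND a2 = (a1 OR a2) NAND a2
G6 = G2 AND a1 = ((a1 OR a2) NAND a2) AND a1
At a1=1, a2=0, a3=1: circuit gives 1, formula gives 0.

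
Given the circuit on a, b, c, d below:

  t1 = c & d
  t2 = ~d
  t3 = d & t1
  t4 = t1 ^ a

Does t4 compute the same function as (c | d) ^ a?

t1 = c & d
t4 = t1 ^ a = (c & d) ^ a
At a=0, b=0, c=0, d=1: circuit gives 0, formula gives 1.

No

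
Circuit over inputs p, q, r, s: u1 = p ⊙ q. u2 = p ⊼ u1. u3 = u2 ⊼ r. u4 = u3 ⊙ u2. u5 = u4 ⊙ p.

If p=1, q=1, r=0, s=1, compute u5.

u1 = 1 ⊙ 1 = 1
u2 = 1 ⊼ 1 = 0
u3 = 0 ⊼ 0 = 1
u4 = 1 ⊙ 0 = 0
u5 = 0 ⊙ 1 = 0

0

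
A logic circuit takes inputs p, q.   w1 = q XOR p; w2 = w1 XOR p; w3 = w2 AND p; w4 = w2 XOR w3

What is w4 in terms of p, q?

w1 = q XOR p
w2 = w1 XOR p = (q XOR p) XOR p
w3 = w2 AND p = ((q XOR p) XOR p) AND p
w4 = w2 XOR w3 = ((q XOR p) XOR p) XOR (((q XOR p) XOR p) AND p)

((q XOR p) XOR p) XOR (((q XOR p) XOR p) AND p)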